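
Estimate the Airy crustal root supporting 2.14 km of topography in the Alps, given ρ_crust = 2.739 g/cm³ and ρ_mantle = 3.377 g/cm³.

By Archimedes' principle applied to the lithosphere: the weight of the topography is balanced by the buoyancy of the root, ρ_c h = (ρ_m − ρ_c) r.
r = h · ρ_c / (ρ_m − ρ_c) = 2.14 km × 2.739 / (3.377 − 2.739) = 9.19 km.

9.19 km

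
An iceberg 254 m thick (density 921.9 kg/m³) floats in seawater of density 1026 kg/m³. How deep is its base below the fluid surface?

228 m

Draft d = t ρ_obj/ρ_fluid = 254 m × 921.9/1026 = 228 m.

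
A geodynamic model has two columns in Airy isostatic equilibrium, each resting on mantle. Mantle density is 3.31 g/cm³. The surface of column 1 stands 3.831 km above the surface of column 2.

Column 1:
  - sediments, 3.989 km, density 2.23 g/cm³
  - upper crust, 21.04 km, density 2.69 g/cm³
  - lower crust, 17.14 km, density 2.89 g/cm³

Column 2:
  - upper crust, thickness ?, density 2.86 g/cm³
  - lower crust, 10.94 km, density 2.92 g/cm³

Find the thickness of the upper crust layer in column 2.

Take the compensation level at the base of the deeper column (depth z_c below the surface of column 1) and equate Σ ρ_i t_i down to z_c; mantle fills any gap and the z_c terms cancel.
Column 1: 3.989×2.23 + 21.04×2.69 + 17.14×2.89 + (z_c − 42.169)×3.31
Column 2: 3.831×0 + x×2.86 + 10.94×2.92 + (z_c − 3.831 − 10.94 − x)×3.31
The z_c×3.31 term appears on both sides and cancels. Collect the known terms of each column as K = Σ(ρt)_known − 3.31 × (depth of known layers): K_1 = 115.02767 − 3.31×42.169 = −24.55172; K_2 = 31.9448 − 3.31×(3.831 + 10.94) = −16.94721.
Balance: K_1 = K_2 − x×(3.31 − 2.86), so x = (K_2 − K_1)/(3.31 − 2.86) = 7.60451/0.45 = 16.9 km.

16.9 km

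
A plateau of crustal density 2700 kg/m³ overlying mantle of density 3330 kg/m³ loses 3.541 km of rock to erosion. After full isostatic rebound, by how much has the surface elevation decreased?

0.67 km

Rebound u = e ρ_c/ρ_m = 3.541 km × 2700/3330 = 2.871 km.
Net surface drop = e − u = 3.541 km − 2.871 km = e (ρ_m − ρ_c)/ρ_m = 0.67 km.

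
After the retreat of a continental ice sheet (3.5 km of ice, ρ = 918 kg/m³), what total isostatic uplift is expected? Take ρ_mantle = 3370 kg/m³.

0.953 km

Removing the load lets mantle flow back in; uplift u satisfies ρ_ice t = ρ_m u.
u = t ρ_ice/ρ_m = 3.5 km × 918/3370 = 0.953 km.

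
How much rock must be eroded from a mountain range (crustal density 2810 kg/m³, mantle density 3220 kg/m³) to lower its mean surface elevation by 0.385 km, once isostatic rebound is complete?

Net drop Δ = e − u = e − e ρ_c/ρ_m = e (ρ_m − ρ_c)/ρ_m.
e = Δ ρ_m/(ρ_m − ρ_c) = 0.385 km × 3220/410 = 3.02 km.

3.02 km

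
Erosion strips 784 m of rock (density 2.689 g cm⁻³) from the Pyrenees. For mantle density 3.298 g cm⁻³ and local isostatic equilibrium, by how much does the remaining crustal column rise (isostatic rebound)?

Unloading: uplift u = e ρ_c/ρ_m = 784 m × 2.689/3.298 = 639 m.

639 m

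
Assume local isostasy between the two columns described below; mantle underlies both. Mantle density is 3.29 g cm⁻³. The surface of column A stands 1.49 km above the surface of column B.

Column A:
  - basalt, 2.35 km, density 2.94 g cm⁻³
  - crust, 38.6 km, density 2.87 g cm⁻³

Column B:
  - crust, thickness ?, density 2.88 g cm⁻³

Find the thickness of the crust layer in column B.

Take the compensation level at the base of the deeper column (depth z_c below the surface of column A) and equate Σ ρ_i t_i down to z_c; mantle fills any gap and the z_c terms cancel.
Column A: 2.35×2.94 + 38.6×2.87 + (z_c − 40.95)×3.29
Column B: 1.49×0 + x×2.88 + (z_c − 1.49 − 0 − x)×3.29
The z_c×3.29 term appears on both sides and cancels. Collect the known terms of each column as K = Σ(ρt)_known − 3.29 × (depth of known layers): K_A = 117.691 − 3.29×40.95 = −17.0345; K_B = 0 − 3.29×(1.49 + 0) = −4.9021.
Balance: K_A = K_B − x×(3.29 − 2.88), so x = (K_B − K_A)/(3.29 − 2.88) = 12.1324/0.41 = 29.6 km.

29.6 km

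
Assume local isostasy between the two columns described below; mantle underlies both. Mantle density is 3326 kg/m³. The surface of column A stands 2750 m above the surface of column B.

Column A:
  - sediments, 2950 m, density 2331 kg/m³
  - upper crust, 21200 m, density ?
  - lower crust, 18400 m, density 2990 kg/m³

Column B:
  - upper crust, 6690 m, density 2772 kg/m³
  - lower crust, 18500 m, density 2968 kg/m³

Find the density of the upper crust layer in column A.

2840 kg/m³

Take the compensation level at the base of the deeper column (depth z_c below the surface of column A) and equate Σ ρ_i t_i down to z_c; mantle fills any gap and the z_c terms cancel.
Column A: 2950×2331 + 21200×ρ + 18400×2990 + (z_c − 42550)×3326
Column B: 2750×0 + 6690×2772 + 18500×2968 + (z_c − 2750 − 25190)×3326
The z_c×3326 term appears on both sides and cancels. Collect the known terms of each column as K = Σ(ρt)_known − 3326 × (depth of known layers): K_A = 61892450 − 3326×42550 = −79628850; K_B = 73452680 − 3326×(2750 + 25190) = −19475760.
Balance: K_A + 21200×ρ = K_B, so ρ = (K_B − K_A)/21200 = 60153100/21200 = 2840 kg/m³.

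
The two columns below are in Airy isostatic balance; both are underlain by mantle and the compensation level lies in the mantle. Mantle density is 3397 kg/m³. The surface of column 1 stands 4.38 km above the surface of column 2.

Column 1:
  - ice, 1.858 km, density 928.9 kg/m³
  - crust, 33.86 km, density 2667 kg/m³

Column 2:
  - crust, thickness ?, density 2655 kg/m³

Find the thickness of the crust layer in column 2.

Take the compensation level at the base of the deeper column (depth z_c below the surface of column 1) and equate Σ ρ_i t_i down to z_c; mantle fills any gap and the z_c terms cancel.
Column 1: 1.858×928.9 + 33.86×2667 + (z_c − 35.718)×3397
Column 2: 4.38×0 + x×2655 + (z_c − 4.38 − 0 − x)×3397
The z_c×3397 term appears on both sides and cancels. Collect the known terms of each column as K = Σ(ρt)_known − 3397 × (depth of known layers): K_1 = 92030.5162 − 3397×35.718 = −29303.5298; K_2 = 0 − 3397×(4.38 + 0) = −14878.86.
Balance: K_1 = K_2 − x×(3397 − 2655), so x = (K_2 − K_1)/(3397 − 2655) = 14424.7/742 = 19.4 km.

19.4 km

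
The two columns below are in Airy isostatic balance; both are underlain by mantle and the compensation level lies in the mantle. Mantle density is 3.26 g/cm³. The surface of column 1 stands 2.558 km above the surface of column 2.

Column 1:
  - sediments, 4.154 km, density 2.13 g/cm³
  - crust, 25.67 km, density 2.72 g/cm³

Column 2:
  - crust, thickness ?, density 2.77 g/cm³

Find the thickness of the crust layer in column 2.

20.9 km

Take the compensation level at the base of the deeper column (depth z_c below the surface of column 1) and equate Σ ρ_i t_i down to z_c; mantle fills any gap and the z_c terms cancel.
Column 1: 4.154×2.13 + 25.67×2.72 + (z_c − 29.824)×3.26
Column 2: 2.558×0 + x×2.77 + (z_c − 2.558 − 0 − x)×3.26
The z_c×3.26 term appears on both sides and cancels. Collect the known terms of each column as K = Σ(ρt)_known − 3.26 × (depth of known layers): K_1 = 78.67042 − 3.26×29.824 = −18.55582; K_2 = 0 − 3.26×(2.558 + 0) = −8.33908.
Balance: K_1 = K_2 − x×(3.26 − 2.77), so x = (K_2 − K_1)/(3.26 − 2.77) = 10.2167/0.49 = 20.9 km.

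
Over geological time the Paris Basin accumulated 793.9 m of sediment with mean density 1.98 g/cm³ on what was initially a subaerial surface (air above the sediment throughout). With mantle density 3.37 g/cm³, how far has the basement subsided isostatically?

466 m

Subaerial load: s = t ρ_sed / ρ_m = 793.9 m × 1.98/3.37 = 466 m.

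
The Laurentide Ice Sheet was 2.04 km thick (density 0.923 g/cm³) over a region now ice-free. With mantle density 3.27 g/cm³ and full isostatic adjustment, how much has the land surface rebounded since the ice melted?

Removing the load lets mantle flow back in; uplift u satisfies ρ_ice t = ρ_m u.
u = t ρ_ice/ρ_m = 2.04 km × 0.923/3.27 = 0.576 km.

0.576 km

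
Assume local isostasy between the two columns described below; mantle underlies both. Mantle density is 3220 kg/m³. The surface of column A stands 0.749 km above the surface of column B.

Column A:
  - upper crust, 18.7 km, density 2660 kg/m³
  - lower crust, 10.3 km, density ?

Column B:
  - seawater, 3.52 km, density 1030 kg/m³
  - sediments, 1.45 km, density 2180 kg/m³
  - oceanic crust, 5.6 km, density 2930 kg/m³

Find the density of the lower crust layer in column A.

2950 kg/m³

Take the compensation level at the base of the deeper column (depth z_c below the surface of column A) and equate Σ ρ_i t_i down to z_c; mantle fills any gap and the z_c terms cancel.
Column A: 18.7×2660 + 10.3×ρ + (z_c − 29)×3220
Column B: 0.749×0 + 3.52×1030 + 1.45×2180 + 5.6×2930 + (z_c − 0.749 − 10.57)×3220
The z_c×3220 term appears on both sides and cancels. Collect the known terms of each column as K = Σ(ρt)_known − 3220 × (depth of known layers): K_A = 49742 − 3220×29 = −43638; K_B = 23194.6 − 3220×(0.749 + 10.57) = −13252.58.
Balance: K_A + 10.3×ρ = K_B, so ρ = (K_B − K_A)/10.3 = 30385.4/10.3 = 2950 kg/m³.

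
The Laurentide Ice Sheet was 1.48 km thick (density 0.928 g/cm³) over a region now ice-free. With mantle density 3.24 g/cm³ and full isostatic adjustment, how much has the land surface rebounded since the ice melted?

Removing the load lets mantle flow back in; uplift u satisfies ρ_ice t = ρ_m u.
u = t ρ_ice/ρ_m = 1.48 km × 0.928/3.24 = 0.424 km.

0.424 km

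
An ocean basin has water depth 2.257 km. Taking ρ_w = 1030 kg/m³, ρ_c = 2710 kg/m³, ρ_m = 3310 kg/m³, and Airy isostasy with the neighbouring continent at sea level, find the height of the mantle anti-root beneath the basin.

For local isostatic compensation: replacing crust with seawater at the top is compensated by replacing crust with mantle at the base: d (ρ_c − ρ_w) = a (ρ_m − ρ_c).
a = d (ρ_c − ρ_w)/(ρ_m − ρ_c) = 2.257 km × 1680/600 = 6.32 km.

6.32 km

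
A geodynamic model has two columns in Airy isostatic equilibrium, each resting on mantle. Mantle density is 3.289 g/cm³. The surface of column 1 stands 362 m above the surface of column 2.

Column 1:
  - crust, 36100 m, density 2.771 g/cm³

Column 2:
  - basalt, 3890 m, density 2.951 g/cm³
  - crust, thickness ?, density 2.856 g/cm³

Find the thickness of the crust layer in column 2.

37400 m

Take the compensation level at the base of the deeper column (depth z_c below the surface of column 1) and equate Σ ρ_i t_i down to z_c; mantle fills any gap and the z_c terms cancel.
Column 1: 36100×2.771 + (z_c − 36100)×3.289
Column 2: 362×0 + 3890×2.951 + x×2.856 + (z_c − 362 − 3890 − x)×3.289
The z_c×3.289 term appears on both sides and cancels. Collect the known terms of each column as K = Σ(ρt)_known − 3.289 × (depth of known layers): K_1 = 100033.1 − 3.289×36100 = −18699.8; K_2 = 11479.39 − 3.289×(362 + 3890) = −2505.438.
Balance: K_1 = K_2 − x×(3.289 − 2.856), so x = (K_2 − K_1)/(3.289 − 2.856) = 16194.4/0.433 = 37400 m.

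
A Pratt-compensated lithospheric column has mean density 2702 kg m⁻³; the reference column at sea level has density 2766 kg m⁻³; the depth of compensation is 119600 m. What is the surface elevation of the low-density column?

ρ_ref D = ρ (D + h) → h = D (ρ_ref − ρ)/ρ.
h = 119600 m × (2766 − 2702)/2702 = 2830 m.

2830 m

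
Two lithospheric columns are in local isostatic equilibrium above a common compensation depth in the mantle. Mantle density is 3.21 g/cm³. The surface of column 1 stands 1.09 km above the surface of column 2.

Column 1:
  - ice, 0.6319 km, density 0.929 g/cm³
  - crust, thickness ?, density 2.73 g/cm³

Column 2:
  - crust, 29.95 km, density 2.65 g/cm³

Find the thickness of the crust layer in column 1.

39.2 km

Take the compensation level at the base of the deeper column (depth z_c below the surface of column 1) and equate Σ ρ_i t_i down to z_c; mantle fills any gap and the z_c terms cancel.
Column 1: 0.6319×0.929 + x×2.73 + (z_c − 0.6319 − x)×3.21
Column 2: 1.09×0 + 29.95×2.65 + (z_c − 1.09 − 29.95)×3.21
The z_c×3.21 term appears on both sides and cancels. Collect the known terms of each column as K = Σ(ρt)_known − 3.21 × (depth of known layers): K_1 = 0.5870351 − 3.21×0.6319 = −1.4413639; K_2 = 79.3675 − 3.21×(1.09 + 29.95) = −20.2709.
Balance: K_1 − x×(3.21 − 2.73) = K_2, so x = (K_1 − K_2)/(3.21 − 2.73) = 18.8295/0.48 = 39.2 km.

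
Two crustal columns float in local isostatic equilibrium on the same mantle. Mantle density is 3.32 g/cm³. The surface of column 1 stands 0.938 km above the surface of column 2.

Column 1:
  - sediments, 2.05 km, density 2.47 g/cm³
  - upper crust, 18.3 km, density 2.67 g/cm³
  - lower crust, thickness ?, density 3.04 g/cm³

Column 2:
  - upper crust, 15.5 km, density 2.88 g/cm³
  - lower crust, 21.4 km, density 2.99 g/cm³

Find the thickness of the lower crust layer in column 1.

12 km

Take the compensation level at the base of the deeper column (depth z_c below the surface of column 1) and equate Σ ρ_i t_i down to z_c; mantle fills any gap and the z_c terms cancel.
Column 1: 2.05×2.47 + 18.3×2.67 + x×3.04 + (z_c − 20.35 − x)×3.32
Column 2: 0.938×0 + 15.5×2.88 + 21.4×2.99 + (z_c − 0.938 − 36.9)×3.32
The z_c×3.32 term appears on both sides and cancels. Collect the known terms of each column as K = Σ(ρt)_known − 3.32 × (depth of known layers): K_1 = 53.9245 − 3.32×20.35 = −13.6375; K_2 = 108.626 − 3.32×(0.938 + 36.9) = −16.99616.
Balance: K_1 − x×(3.32 − 3.04) = K_2, so x = (K_1 − K_2)/(3.32 − 3.04) = 3.35866/0.28 = 12 km.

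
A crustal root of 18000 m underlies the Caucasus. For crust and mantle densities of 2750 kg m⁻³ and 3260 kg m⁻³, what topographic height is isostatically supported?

Equating mass per unit area of the two columns: ρ_c h = (ρ_m − ρ_c) r.
h = r (ρ_m − ρ_c) / ρ_c = 18000 m × (3260 − 2750) / 2750 = 3340 m.

3340 m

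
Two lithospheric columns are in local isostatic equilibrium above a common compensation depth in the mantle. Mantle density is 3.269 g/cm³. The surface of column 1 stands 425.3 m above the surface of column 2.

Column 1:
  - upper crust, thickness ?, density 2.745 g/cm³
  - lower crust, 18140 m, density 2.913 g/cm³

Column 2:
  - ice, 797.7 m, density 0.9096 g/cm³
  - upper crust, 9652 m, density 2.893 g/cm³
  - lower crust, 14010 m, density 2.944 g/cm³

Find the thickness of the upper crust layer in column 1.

Take the compensation level at the base of the deeper column (depth z_c below the surface of column 1) and equate Σ ρ_i t_i down to z_c; mantle fills any gap and the z_c terms cancel.
Column 1: x×2.745 + 18140×2.913 + (z_c − 18140 − x)×3.269
Column 2: 425.3×0 + 797.7×0.9096 + 9652×2.893 + 14010×2.944 + (z_c − 425.3 − 24459.7)×3.269
The z_c×3.269 term appears on both sides and cancels. Collect the known terms of each column as K = Σ(ρt)_known − 3.269 × (depth of known layers): K_1 = 52841.82 − 3.269×18140 = −6457.84; K_2 = 69894.2639 − 3.269×(425.3 + 24459.7) = −11454.8011.
Balance: K_1 − x×(3.269 − 2.745) = K_2, so x = (K_1 − K_2)/(3.269 − 2.745) = 4996.96/0.524 = 9540 m.

9540 m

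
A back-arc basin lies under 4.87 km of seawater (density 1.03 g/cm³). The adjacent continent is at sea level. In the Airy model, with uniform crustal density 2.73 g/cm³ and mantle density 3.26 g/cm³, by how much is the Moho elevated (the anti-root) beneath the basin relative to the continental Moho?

15.6 km

Balancing pressure at the compensation depth: replacing crust with seawater at the top is compensated by replacing crust with mantle at the base: d (ρ_c − ρ_w) = a (ρ_m − ρ_c).
a = d (ρ_c − ρ_w)/(ρ_m − ρ_c) = 4.87 km × 1.7/0.53 = 15.6 km.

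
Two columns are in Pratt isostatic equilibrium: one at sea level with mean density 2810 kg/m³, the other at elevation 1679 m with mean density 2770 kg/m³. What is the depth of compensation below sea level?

116000 m

ρ_ref D = ρ (D + h) → D (ρ_ref − ρ) = ρ h.
D = ρ h/(ρ_ref − ρ) = 2770 × 1679 m/(2810 − 2770) = 116000 m.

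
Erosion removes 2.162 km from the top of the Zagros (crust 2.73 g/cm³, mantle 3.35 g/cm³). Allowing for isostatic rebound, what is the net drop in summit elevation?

Rebound u = e ρ_c/ρ_m = 2.162 km × 2.73/3.35 = 1.762 km.
Net surface drop = e − u = 2.162 km − 1.762 km = e (ρ_m − ρ_c)/ρ_m = 0.4 km.

0.4 km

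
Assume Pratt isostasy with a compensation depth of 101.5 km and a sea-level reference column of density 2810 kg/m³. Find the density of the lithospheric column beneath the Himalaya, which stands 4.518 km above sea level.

Pratt balance: ρ_ref D = ρ (D + h).
ρ = ρ_ref D/(D + h) = 2810 × 101.5 km/(101.5 km + 4.518 km) = 2690 kg/m³.

2690 kg/m³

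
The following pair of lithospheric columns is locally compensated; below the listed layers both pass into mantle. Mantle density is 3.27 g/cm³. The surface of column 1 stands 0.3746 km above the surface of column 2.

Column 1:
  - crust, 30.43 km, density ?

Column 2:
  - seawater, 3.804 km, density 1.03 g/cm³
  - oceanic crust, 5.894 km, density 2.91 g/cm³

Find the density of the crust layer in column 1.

Take the compensation level at the base of the deeper column (depth z_c below the surface of column 1) and equate Σ ρ_i t_i down to z_c; mantle fills any gap and the z_c terms cancel.
Column 1: 30.43×ρ + (z_c − 30.43)×3.27
Column 2: 0.3746×0 + 3.804×1.03 + 5.894×2.91 + (z_c − 0.3746 − 9.698)×3.27
The z_c×3.27 term appears on both sides and cancels. Collect the known terms of each column as K = Σ(ρt)_known − 3.27 × (depth of known layers): K_1 = 0 − 3.27×30.43 = −99.5061; K_2 = 21.06966 − 3.27×(0.3746 + 9.698) = −11.867742.
Balance: K_1 + 30.43×ρ = K_2, so ρ = (K_2 − K_1)/30.43 = 87.6384/30.43 = 2.88 g/cm³.

2.88 g/cm³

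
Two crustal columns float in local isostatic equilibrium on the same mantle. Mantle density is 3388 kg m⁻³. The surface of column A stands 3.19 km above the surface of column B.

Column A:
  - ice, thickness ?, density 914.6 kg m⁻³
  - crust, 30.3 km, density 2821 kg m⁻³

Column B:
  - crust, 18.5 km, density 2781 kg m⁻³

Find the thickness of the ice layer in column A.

Take the compensation level at the base of the deeper column (depth z_c below the surface of column A) and equate Σ ρ_i t_i down to z_c; mantle fills any gap and the z_c terms cancel.
Column A: x×914.6 + 30.3×2821 + (z_c − 30.3 − x)×3388
Column B: 3.19×0 + 18.5×2781 + (z_c − 3.19 − 18.5)×3388
The z_c×3388 term appears on both sides and cancels. Collect the known terms of each column as K = Σ(ρt)_known − 3388 × (depth of known layers): K_A = 85476.3 − 3388×30.3 = −17180.1; K_B = 51448.5 − 3388×(3.19 + 18.5) = −22037.22.
Balance: K_A − x×(3388 − 914.6) = K_B, so x = (K_A − K_B)/(3388 − 914.6) = 4857.12/2473.4 = 1.96 km.

1.96 km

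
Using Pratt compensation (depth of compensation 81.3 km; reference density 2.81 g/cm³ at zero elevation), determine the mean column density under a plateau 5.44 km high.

Pratt balance: ρ_ref D = ρ (D + h).
ρ = ρ_ref D/(D + h) = 2.81 × 81.3 km/(81.3 km + 5.44 km) = 2.63 g/cm³.

2.63 g/cm³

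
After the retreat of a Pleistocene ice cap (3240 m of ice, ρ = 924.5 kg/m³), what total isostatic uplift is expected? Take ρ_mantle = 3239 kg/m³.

Removing the load lets mantle flow back in; uplift u satisfies ρ_ice t = ρ_m u.
u = t ρ_ice/ρ_m = 3240 m × 924.5/3239 = 925 m.

925 m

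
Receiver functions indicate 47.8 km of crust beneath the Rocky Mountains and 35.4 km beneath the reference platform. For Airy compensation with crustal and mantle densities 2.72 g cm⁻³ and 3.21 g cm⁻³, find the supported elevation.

Excess crust Δ = 47.8 km − 35.4 km = 12.4 km, split between elevation h and root r with h + r = Δ.
Airy balance ρ_c h = (ρ_m − ρ_c) r gives r = h ρ_c/(ρ_m − ρ_c), so h (1 + ρ_c/(ρ_m − ρ_c)) = Δ, i.e. h = Δ (ρ_m − ρ_c)/ρ_m.
h = 12.4 km × 0.49/3.21 = 1.89 km.

1.89 km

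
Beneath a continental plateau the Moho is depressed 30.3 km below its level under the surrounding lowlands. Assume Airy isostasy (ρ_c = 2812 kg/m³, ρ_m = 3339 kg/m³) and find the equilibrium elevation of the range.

By Archimedes' principle applied to the lithosphere: ρ_c h = (ρ_m − ρ_c) r.
h = r (ρ_m − ρ_c) / ρ_c = 30.3 km × (3339 − 2812) / 2812 = 5.68 km.

5.68 km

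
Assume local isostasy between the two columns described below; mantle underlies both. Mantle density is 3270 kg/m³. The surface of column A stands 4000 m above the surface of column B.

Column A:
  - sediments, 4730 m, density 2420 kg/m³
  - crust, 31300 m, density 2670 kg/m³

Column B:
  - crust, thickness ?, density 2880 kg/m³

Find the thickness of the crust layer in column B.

24900 m

Take the compensation level at the base of the deeper column (depth z_c below the surface of column A) and equate Σ ρ_i t_i down to z_c; mantle fills any gap and the z_c terms cancel.
Column A: 4730×2420 + 31300×2670 + (z_c − 36030)×3270
Column B: 4000×0 + x×2880 + (z_c − 4000 − 0 − x)×3270
The z_c×3270 term appears on both sides and cancels. Collect the known terms of each column as K = Σ(ρt)_known − 3270 × (depth of known layers): K_A = 95017600 − 3270×36030 = −22800500; K_B = 0 − 3270×(4000 + 0) = −13080000.
Balance: K_A = K_B − x×(3270 − 2880), so x = (K_B − K_A)/(3270 − 2880) = 9720500/390 = 24900 m.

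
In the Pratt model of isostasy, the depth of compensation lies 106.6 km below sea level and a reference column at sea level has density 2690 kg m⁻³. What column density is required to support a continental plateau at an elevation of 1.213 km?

2660 kg m⁻³

Pratt balance: ρ_ref D = ρ (D + h).
ρ = ρ_ref D/(D + h) = 2690 × 106.6 km/(106.6 km + 1.213 km) = 2660 kg m⁻³.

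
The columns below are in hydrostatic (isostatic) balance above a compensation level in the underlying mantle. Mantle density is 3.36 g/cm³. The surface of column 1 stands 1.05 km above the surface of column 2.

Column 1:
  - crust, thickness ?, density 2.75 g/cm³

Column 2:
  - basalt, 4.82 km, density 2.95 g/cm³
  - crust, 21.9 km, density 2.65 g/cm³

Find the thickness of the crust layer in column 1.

Take the compensation level at the base of the deeper column (depth z_c below the surface of column 1) and equate Σ ρ_i t_i down to z_c; mantle fills any gap and the z_c terms cancel.
Column 1: x×2.75 + (z_c − 0 − x)×3.36
Column 2: 1.05×0 + 4.82×2.95 + 21.9×2.65 + (z_c − 1.05 − 26.72)×3.36
The z_c×3.36 term appears on both sides and cancels. Collect the known terms of each column as K = Σ(ρt)_known − 3.36 × (depth of known layers): K_1 = 0 − 3.36×0 = 0; K_2 = 72.254 − 3.36×(1.05 + 26.72) = −21.0532.
Balance: K_1 − x×(3.36 − 2.75) = K_2, so x = (K_1 − K_2)/(3.36 − 2.75) = 21.0532/0.61 = 34.5 km.

34.5 km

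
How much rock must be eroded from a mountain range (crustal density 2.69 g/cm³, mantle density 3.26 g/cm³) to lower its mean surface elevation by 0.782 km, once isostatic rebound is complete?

4.47 km

Net drop Δ = e − u = e − e ρ_c/ρ_m = e (ρ_m − ρ_c)/ρ_m.
e = Δ ρ_m/(ρ_m − ρ_c) = 0.782 km × 3.26/0.57 = 4.47 km.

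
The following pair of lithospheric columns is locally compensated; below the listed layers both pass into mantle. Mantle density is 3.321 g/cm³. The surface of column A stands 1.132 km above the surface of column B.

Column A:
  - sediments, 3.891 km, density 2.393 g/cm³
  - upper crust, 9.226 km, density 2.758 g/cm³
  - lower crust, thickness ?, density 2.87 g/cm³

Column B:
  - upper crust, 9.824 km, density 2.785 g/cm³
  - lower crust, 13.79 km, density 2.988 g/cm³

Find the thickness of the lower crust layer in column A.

10.7 km

Take the compensation level at the base of the deeper column (depth z_c below the surface of column A) and equate Σ ρ_i t_i down to z_c; mantle fills any gap and the z_c terms cancel.
Column A: 3.891×2.393 + 9.226×2.758 + x×2.87 + (z_c − 13.117 − x)×3.321
Column B: 1.132×0 + 9.824×2.785 + 13.79×2.988 + (z_c − 1.132 − 23.614)×3.321
The z_c×3.321 term appears on both sides and cancels. Collect the known terms of each column as K = Σ(ρt)_known − 3.321 × (depth of known layers): K_A = 34.756471 − 3.321×13.117 = −8.805086; K_B = 68.56436 − 3.321×(1.132 + 23.614) = −13.617106.
Balance: K_A − x×(3.321 − 2.87) = K_B, so x = (K_A − K_B)/(3.321 − 2.87) = 4.81202/0.451 = 10.7 km.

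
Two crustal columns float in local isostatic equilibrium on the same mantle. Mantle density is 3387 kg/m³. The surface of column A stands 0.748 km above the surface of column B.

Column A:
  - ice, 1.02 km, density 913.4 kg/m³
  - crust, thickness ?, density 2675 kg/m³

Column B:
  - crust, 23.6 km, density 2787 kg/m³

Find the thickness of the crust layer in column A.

19.9 km

Take the compensation level at the base of the deeper column (depth z_c below the surface of column A) and equate Σ ρ_i t_i down to z_c; mantle fills any gap and the z_c terms cancel.
Column A: 1.02×913.4 + x×2675 + (z_c − 1.02 − x)×3387
Column B: 0.748×0 + 23.6×2787 + (z_c − 0.748 − 23.6)×3387
The z_c×3387 term appears on both sides and cancels. Collect the known terms of each column as K = Σ(ρt)_known − 3387 × (depth of known layers): K_A = 931.668 − 3387×1.02 = −2523.072; K_B = 65773.2 − 3387×(0.748 + 23.6) = −16693.476.
Balance: K_A − x×(3387 − 2675) = K_B, so x = (K_A − K_B)/(3387 − 2675) = 14170.4/712 = 19.9 km.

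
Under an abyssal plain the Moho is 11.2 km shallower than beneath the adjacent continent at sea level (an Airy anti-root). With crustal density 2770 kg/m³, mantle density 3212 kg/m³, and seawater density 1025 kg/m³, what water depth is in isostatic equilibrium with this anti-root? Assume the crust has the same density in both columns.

Replacing a thickness d of crust by seawater at the top must be balanced by replacing crust with mantle at the base: d (ρ_c − ρ_w) = a (ρ_m − ρ_c).
d = a (ρ_m − ρ_c)/(ρ_c − ρ_w) = 11.2 km × 442/1745 = 2.84 km.

2.84 km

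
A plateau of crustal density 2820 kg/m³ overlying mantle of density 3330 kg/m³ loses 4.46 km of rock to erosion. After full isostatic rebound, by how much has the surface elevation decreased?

0.683 km

Rebound u = e ρ_c/ρ_m = 4.46 km × 2820/3330 = 3.777 km.
Net surface drop = e − u = 4.46 km − 3.777 km = e (ρ_m − ρ_c)/ρ_m = 0.683 km.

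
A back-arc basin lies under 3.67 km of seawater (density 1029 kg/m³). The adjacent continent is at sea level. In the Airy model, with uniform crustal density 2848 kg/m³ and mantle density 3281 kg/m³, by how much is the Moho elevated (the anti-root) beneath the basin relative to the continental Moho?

15.4 km

Isostatic balance requires: replacing crust with seawater at the top is compensated by replacing crust with mantle at the base: d (ρ_c − ρ_w) = a (ρ_m − ρ_c).
a = d (ρ_c − ρ_w)/(ρ_m − ρ_c) = 3.67 km × 1819/433 = 15.4 km.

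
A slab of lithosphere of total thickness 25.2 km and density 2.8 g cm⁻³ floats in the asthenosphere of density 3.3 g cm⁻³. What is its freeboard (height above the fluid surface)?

Floating equilibrium: submerged depth d = t ρ_obj/ρ_fluid = 25.2 km × 2.8/3.3 = 21.38 km.
Freeboard = t − d = 25.2 km − 21.38 km = 3.82 km.

3.82 km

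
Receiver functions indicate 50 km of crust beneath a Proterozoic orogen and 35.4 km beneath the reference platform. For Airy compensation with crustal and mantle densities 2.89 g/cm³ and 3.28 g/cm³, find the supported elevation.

1.74 km

Excess crust Δ = 50 km − 35.4 km = 14.6 km, split between elevation h and root r with h + r = Δ.
Airy balance ρ_c h = (ρ_m − ρ_c) r gives r = h ρ_c/(ρ_m − ρ_c), so h (1 + ρ_c/(ρ_m − ρ_c)) = Δ, i.e. h = Δ (ρ_m − ρ_c)/ρ_m.
h = 14.6 km × 0.39/3.28 = 1.74 km.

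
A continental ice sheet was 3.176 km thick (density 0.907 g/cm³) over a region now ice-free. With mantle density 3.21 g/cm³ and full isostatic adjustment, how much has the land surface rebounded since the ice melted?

Removing the load lets mantle flow back in; uplift u satisfies ρ_ice t = ρ_m u.
u = t ρ_ice/ρ_m = 3.176 km × 0.907/3.21 = 0.897 km.

0.897 km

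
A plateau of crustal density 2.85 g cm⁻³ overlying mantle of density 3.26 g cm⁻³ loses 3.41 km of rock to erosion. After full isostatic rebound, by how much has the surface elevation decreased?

0.429 km

Rebound u = e ρ_c/ρ_m = 3.41 km × 2.85/3.26 = 2.981 km.
Net surface drop = e − u = 3.41 km − 2.981 km = e (ρ_m − ρ_c)/ρ_m = 0.429 km.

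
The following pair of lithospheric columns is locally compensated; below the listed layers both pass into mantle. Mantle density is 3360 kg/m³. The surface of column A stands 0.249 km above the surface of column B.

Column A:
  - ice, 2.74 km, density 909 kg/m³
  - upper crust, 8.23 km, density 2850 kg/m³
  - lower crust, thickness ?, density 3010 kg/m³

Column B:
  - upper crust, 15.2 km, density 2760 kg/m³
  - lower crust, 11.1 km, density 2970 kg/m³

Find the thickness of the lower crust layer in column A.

9.64 km

Take the compensation level at the base of the deeper column (depth z_c below the surface of column A) and equate Σ ρ_i t_i down to z_c; mantle fills any gap and the z_c terms cancel.
Column A: 2.74×909 + 8.23×2850 + x×3010 + (z_c − 10.97 − x)×3360
Column B: 0.249×0 + 15.2×2760 + 11.1×2970 + (z_c − 0.249 − 26.3)×3360
The z_c×3360 term appears on both sides and cancels. Collect the known terms of each column as K = Σ(ρt)_known − 3360 × (depth of known layers): K_A = 25946.16 − 3360×10.97 = −10913.04; K_B = 74919 − 3360×(0.249 + 26.3) = −14285.64.
Balance: K_A − x×(3360 − 3010) = K_B, so x = (K_A − K_B)/(3360 − 3010) = 3372.6/350 = 9.64 km.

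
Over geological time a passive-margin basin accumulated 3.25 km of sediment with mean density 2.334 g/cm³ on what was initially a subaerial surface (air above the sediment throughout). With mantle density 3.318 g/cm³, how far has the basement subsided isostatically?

2.29 km

Subaerial load: s = t ρ_sed / ρ_m = 3.25 km × 2.334/3.318 = 2.29 km.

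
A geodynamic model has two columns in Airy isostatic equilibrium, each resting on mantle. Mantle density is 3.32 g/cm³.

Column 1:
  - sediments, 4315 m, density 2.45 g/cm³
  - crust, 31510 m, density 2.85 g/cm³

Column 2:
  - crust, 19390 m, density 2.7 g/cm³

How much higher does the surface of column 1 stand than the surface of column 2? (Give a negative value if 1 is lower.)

For any compensation level in the mantle, the mantle terms cancel and isostasy reduces to e = (Σt_1 − Σt_2) − (Σ(ρt)_1 − Σ(ρt)_2) / ρ_m.
Σt_1 = 35825 m; Σt_2 = 19390 m; Σ(ρt)_1 = 100375.25; Σ(ρt)_2 = 52353 (in m·g/cm³).
e = (35825 − 19390) − (100375.25 − 52353) / 3.32 = 1970 m.

1970 m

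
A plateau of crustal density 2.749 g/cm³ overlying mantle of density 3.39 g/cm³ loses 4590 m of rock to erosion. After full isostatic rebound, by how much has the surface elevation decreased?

868 m

Rebound u = e ρ_c/ρ_m = 4590 m × 2.749/3.39 = 3722 m.
Net surface drop = e − u = 4590 m − 3722 m = e (ρ_m − ρ_c)/ρ_m = 868 m.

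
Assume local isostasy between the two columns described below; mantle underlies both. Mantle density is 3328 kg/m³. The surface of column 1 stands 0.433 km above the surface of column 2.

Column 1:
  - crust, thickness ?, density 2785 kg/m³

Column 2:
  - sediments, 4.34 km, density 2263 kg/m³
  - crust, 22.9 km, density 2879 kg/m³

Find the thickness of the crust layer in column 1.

30.1 km

Take the compensation level at the base of the deeper column (depth z_c below the surface of column 1) and equate Σ ρ_i t_i down to z_c; mantle fills any gap and the z_c terms cancel.
Column 1: x×2785 + (z_c − 0 − x)×3328
Column 2: 0.433×0 + 4.34×2263 + 22.9×2879 + (z_c − 0.433 − 27.24)×3328
The z_c×3328 term appears on both sides and cancels. Collect the known terms of each column as K = Σ(ρt)_known − 3328 × (depth of known layers): K_1 = 0 − 3328×0 = 0; K_2 = 75750.52 − 3328×(0.433 + 27.24) = −16345.224.
Balance: K_1 − x×(3328 − 2785) = K_2, so x = (K_1 − K_2)/(3328 − 2785) = 16345.2/543 = 30.1 km.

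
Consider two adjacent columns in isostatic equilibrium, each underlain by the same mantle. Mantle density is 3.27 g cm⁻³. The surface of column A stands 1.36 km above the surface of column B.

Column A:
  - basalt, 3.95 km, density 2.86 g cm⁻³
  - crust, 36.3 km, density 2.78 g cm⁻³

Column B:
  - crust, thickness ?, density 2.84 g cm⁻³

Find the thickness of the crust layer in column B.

Take the compensation level at the base of the deeper column (depth z_c below the surface of column A) and equate Σ ρ_i t_i down to z_c; mantle fills any gap and the z_c terms cancel.
Column A: 3.95×2.86 + 36.3×2.78 + (z_c − 40.25)×3.27
Column B: 1.36×0 + x×2.84 + (z_c − 1.36 − 0 − x)×3.27
The z_c×3.27 term appears on both sides and cancels. Collect the known terms of each column as K = Σ(ρt)_known − 3.27 × (depth of known layers): K_A = 112.211 − 3.27×40.25 = −19.4065; K_B = 0 − 3.27×(1.36 + 0) = −4.4472.
Balance: K_A = K_B − x×(3.27 − 2.84), so x = (K_B − K_A)/(3.27 − 2.84) = 14.9593/0.43 = 34.8 km.

34.8 km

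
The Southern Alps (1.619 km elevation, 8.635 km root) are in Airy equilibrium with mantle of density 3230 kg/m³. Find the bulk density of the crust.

ρ_c h = (ρ_m − ρ_c) r → ρ_c (h + r) = ρ_m r → ρ_c = ρ_m r / (h + r).
ρ_c = 3230 × 8.635 km / (1.619 km + 8.635 km) = 2720 kg/m³.

2720 kg/m³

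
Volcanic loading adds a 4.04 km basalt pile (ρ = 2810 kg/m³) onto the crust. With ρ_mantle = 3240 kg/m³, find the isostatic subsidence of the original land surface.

3.5 km

Subaerial loading: s = t ρ_load / ρ_m.
s = 4.04 km × 2810/3240 = 3.5 km.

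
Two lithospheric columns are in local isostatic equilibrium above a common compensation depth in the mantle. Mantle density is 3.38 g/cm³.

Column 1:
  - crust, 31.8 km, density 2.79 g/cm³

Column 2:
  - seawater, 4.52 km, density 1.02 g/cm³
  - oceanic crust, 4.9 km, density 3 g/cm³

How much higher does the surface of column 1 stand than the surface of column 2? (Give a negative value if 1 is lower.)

1.84 km

For any compensation level in the mantle, the mantle terms cancel and isostasy reduces to e = (Σt_1 − Σt_2) − (Σ(ρt)_1 − Σ(ρt)_2) / ρ_m.
Σt_1 = 31.8 km; Σt_2 = 9.42 km; Σ(ρt)_1 = 88.722; Σ(ρt)_2 = 19.3104 (in km·g/cm³).
e = (31.8 − 9.42) − (88.722 − 19.3104) / 3.38 = 1.84 km.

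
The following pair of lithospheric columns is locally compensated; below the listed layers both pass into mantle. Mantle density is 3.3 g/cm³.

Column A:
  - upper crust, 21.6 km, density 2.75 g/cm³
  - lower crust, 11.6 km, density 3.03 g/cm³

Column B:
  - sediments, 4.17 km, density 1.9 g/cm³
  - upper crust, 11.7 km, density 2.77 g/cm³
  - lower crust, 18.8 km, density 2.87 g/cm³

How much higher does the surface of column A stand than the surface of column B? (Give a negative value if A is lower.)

−1.55 km

For any compensation level in the mantle, the mantle terms cancel and isostasy reduces to e = (Σt_A − Σt_B) − (Σ(ρt)_A − Σ(ρt)_B) / ρ_m.
Σt_A = 33.2 km; Σt_B = 34.67 km; Σ(ρt)_A = 94.548; Σ(ρt)_B = 94.288 (in km·g/cm³).
e = (33.2 − 34.67) − (94.548 − 94.288) / 3.3 = −1.55 km.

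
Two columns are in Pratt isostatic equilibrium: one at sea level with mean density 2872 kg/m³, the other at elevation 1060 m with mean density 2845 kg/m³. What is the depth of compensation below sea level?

ρ_ref D = ρ (D + h) → D (ρ_ref − ρ) = ρ h.
D = ρ h/(ρ_ref − ρ) = 2845 × 1060 m/(2872 − 2845) = 112000 m.

112000 m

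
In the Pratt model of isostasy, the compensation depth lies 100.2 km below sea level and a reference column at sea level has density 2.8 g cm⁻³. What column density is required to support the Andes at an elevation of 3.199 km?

2.71 g cm⁻³

Pratt balance: ρ_ref D = ρ (D + h).
ρ = ρ_ref D/(D + h) = 2.8 × 100.2 km/(100.2 km + 3.199 km) = 2.71 g cm⁻³.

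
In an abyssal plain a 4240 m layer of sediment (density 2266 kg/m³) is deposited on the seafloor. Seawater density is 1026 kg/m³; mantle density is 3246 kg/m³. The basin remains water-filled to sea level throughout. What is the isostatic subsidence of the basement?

Submarine loading: the sediment displaces seawater, and the subsidence is in turn flooded, so s (ρ_m − ρ_w) = t (ρ_sed − ρ_w).
s = 4240 m × (2266 − 1026) / (3246 − 1026) = 2370 m.

2370 m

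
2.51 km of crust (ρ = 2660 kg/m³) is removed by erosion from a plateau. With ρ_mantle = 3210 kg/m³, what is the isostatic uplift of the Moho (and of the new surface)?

Unloading: uplift u = e ρ_c/ρ_m = 2.51 km × 2660/3210 = 2.08 km.

2.08 km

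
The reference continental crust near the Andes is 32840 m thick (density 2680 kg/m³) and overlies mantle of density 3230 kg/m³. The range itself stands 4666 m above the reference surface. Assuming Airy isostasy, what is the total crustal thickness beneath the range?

Root depth r = h ρ_c / (ρ_m − ρ_c) = 4666 m × 2680 / 550 = 22740 m.
Total thickness = T + h + r = 32840 m + 4666 m + 22740 m = 60200 m.

60200 m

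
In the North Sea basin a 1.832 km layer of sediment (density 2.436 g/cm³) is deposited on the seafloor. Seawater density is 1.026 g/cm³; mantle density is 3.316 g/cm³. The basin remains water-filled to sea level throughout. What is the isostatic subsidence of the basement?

1.13 km

Submarine loading: the sediment displaces seawater, and the subsidence is in turn flooded, so s (ρ_m − ρ_w) = t (ρ_sed − ρ_w).
s = 1.832 km × (2.436 − 1.026) / (3.316 − 1.026) = 1.13 km.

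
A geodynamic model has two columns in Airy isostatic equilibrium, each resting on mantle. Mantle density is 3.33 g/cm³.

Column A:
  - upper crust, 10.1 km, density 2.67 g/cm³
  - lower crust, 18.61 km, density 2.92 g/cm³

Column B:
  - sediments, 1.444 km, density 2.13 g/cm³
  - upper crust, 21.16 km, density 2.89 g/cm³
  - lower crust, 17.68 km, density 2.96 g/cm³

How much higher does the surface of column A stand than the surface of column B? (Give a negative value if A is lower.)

−0.988 km

For any compensation level in the mantle, the mantle terms cancel and isostasy reduces to e = (Σt_A − Σt_B) − (Σ(ρt)_A − Σ(ρt)_B) / ρ_m.
Σt_A = 28.71 km; Σt_B = 40.284 km; Σ(ρt)_A = 81.3082; Σ(ρt)_B = 116.56092 (in km·g/cm³).
e = (28.71 − 40.284) − (81.3082 − 116.56092) / 3.33 = −0.988 km.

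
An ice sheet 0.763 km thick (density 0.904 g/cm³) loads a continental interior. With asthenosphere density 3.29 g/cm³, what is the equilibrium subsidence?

Equating mass per unit area of the two columns: the ice load ρ_ice t is balanced by mantle displaced below, ρ_m s.
s = t ρ_ice / ρ_m = 0.763 km × 0.904/3.29 = 0.21 km.

0.21 km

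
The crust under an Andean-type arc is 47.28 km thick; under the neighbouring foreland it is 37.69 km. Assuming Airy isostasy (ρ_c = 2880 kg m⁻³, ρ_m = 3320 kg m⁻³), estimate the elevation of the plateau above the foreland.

1.27 km

Excess crust Δ = 47.28 km − 37.69 km = 9.59 km, split between elevation h and root r with h + r = Δ.
Airy balance ρ_c h = (ρ_m − ρ_c) r gives r = h ρ_c/(ρ_m − ρ_c), so h (1 + ρ_c/(ρ_m − ρ_c)) = Δ, i.e. h = Δ (ρ_m − ρ_c)/ρ_m.
h = 9.59 km × 440/3320 = 1.27 km.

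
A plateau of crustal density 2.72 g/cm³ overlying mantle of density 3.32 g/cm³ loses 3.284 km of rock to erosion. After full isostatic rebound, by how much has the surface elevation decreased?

0.593 km

Rebound u = e ρ_c/ρ_m = 3.284 km × 2.72/3.32 = 2.691 km.
Net surface drop = e − u = 3.284 km − 2.691 km = e (ρ_m − ρ_c)/ρ_m = 0.593 km.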